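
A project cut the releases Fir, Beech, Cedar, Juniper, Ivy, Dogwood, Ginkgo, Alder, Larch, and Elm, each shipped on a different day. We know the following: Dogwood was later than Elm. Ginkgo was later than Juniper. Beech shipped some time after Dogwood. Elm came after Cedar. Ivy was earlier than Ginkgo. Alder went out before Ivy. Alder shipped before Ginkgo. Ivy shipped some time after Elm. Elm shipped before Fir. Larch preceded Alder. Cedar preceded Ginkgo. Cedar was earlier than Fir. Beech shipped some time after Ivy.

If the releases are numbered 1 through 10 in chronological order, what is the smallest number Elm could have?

Cedar must come before Elm — 1 forced predecessor.
Nothing else is forced ahead of Elm, so its earliest slot is position 1 + 1 = 2.

2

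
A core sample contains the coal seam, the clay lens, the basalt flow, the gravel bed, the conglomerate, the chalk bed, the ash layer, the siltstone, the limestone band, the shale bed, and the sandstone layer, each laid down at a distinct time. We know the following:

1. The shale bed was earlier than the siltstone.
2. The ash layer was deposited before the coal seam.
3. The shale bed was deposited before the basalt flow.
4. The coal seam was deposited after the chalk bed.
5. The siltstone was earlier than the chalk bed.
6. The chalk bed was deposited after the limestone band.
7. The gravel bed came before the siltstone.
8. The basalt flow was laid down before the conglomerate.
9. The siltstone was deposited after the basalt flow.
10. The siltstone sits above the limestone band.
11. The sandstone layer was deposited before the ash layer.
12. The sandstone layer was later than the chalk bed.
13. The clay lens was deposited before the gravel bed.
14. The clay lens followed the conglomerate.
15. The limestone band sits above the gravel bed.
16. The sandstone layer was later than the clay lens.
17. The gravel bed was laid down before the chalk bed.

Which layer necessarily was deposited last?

Every other layer has a chain of constraints placing it before the coal seam, so the coal seam is last.

the coal seam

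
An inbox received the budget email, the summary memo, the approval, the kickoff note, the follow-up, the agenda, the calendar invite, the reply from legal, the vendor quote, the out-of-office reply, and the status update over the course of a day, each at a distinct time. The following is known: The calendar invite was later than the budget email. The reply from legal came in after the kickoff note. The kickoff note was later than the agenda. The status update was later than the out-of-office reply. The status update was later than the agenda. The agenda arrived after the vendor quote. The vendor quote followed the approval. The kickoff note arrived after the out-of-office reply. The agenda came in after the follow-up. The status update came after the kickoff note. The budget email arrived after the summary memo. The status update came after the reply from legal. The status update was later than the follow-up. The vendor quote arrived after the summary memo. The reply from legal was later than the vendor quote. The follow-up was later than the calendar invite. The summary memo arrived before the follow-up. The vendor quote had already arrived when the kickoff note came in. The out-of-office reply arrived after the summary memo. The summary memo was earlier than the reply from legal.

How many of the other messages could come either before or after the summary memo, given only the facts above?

1

Forced after the summary memo: the agenda, the budget email, the calendar invite, the follow-up, the kickoff note, the out-of-office reply, the reply from legal, the status update, and the vendor quote.
That leaves the approval with no forced order relative to the summary memo — 1.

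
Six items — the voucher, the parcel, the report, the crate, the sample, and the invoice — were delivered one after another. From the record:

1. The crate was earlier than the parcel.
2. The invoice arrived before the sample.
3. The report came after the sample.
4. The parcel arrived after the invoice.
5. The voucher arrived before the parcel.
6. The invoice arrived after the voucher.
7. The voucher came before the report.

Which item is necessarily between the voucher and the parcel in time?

Tracing the constraints gives the voucher → the invoice → the parcel, so the invoice sits after the voucher and before the parcel.
No other item is forced both after the voucher and before the parcel.

the invoice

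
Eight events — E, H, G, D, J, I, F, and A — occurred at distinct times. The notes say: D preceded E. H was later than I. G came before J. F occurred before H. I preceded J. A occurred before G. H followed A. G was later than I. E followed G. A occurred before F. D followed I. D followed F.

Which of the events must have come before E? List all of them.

Directly stated before E: D and G.
A reaches E via A → G → E.
F reaches E via F → D → E.
I reaches E via I → D → E.

A, D, F, G, I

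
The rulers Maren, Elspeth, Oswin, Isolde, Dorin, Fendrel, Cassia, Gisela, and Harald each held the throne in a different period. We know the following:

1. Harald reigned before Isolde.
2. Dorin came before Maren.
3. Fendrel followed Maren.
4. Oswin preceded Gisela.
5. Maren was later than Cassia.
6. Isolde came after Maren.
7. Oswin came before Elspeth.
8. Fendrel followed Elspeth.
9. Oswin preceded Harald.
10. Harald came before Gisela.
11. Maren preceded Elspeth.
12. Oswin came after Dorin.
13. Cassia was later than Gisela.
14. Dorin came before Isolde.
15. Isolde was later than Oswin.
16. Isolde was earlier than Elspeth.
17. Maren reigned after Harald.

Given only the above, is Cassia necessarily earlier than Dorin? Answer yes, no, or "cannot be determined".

Tracing the constraints gives Dorin → Oswin → Gisela → Cassia, so Dorin must come before Cassia.
That means Cassia cannot be before Dorin.

no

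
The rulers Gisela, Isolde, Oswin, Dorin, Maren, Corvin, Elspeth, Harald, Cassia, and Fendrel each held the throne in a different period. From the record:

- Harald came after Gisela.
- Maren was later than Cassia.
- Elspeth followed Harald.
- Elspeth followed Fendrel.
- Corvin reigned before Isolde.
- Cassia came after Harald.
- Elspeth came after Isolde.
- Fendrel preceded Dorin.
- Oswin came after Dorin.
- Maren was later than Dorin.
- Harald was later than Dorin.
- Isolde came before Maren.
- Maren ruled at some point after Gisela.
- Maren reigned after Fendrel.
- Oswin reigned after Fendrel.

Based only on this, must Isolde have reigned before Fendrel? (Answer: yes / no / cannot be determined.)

cannot be determined

No chain of stated constraints runs from Isolde to Fendrel, and none runs from Fendrel to Isolde either.
So the relative order of Isolde and Fendrel is not fixed by the given facts.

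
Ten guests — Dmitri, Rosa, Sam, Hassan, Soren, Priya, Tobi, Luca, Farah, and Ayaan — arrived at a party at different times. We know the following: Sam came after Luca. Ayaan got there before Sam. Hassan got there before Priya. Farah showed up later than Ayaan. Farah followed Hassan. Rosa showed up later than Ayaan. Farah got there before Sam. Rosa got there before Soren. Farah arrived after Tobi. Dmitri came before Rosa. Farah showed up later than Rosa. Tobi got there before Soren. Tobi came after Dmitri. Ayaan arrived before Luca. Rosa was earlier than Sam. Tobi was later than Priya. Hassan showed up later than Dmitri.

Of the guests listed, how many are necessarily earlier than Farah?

Directly stated before Farah: Ayaan, Hassan, Rosa, and Tobi.
Dmitri reaches Farah via Dmitri → Tobi → Farah.
Priya reaches Farah via Priya → Tobi → Farah.
No chain forces Luca (or any of the others) ahead of Farah.
That's Ayaan, Dmitri, Hassan, Priya, Rosa, and Tobi — 6 in all.

6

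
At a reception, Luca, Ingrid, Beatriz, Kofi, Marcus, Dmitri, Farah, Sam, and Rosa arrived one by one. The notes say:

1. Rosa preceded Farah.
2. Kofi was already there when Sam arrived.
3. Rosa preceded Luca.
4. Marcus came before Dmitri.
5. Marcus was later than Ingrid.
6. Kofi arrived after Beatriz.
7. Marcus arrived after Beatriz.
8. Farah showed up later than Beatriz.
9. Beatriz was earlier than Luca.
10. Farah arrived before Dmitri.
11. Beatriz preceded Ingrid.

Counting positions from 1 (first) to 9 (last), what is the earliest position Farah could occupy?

3

Beatriz and Rosa must both come before Farah — 2 forced predecessors.
Nothing else is forced ahead of Farah, so their earliest slot is position 2 + 1 = 3.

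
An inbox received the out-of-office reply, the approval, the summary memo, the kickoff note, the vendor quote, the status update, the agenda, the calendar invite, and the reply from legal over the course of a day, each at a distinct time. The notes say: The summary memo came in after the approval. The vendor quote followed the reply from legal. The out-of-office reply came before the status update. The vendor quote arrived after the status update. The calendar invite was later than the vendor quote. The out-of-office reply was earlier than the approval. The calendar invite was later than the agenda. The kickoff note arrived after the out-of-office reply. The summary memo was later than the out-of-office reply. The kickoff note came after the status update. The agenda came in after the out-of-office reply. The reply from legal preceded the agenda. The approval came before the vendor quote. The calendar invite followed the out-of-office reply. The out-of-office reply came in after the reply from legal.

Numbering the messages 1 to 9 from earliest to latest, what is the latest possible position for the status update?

6

The status update must come before the calendar invite, the kickoff note, and the vendor quote — 3 messages forced after it.
Everything else can be placed before the status update in some valid order, so the status update can sit as late as position 9 − 3 = 6.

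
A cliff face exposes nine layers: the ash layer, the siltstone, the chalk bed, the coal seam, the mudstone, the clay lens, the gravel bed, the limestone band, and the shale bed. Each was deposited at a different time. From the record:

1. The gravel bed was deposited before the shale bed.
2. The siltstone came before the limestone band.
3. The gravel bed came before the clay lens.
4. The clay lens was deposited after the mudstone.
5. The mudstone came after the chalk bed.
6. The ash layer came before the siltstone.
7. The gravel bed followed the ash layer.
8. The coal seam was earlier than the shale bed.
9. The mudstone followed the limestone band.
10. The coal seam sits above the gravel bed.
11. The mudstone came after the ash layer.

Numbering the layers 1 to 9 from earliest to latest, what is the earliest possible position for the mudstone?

The ash layer, the chalk bed, the limestone band, and the siltstone must all come before the mudstone — 4 forced predecessors.
Nothing else is forced ahead of the mudstone, so its earliest slot is position 4 + 1 = 5.

5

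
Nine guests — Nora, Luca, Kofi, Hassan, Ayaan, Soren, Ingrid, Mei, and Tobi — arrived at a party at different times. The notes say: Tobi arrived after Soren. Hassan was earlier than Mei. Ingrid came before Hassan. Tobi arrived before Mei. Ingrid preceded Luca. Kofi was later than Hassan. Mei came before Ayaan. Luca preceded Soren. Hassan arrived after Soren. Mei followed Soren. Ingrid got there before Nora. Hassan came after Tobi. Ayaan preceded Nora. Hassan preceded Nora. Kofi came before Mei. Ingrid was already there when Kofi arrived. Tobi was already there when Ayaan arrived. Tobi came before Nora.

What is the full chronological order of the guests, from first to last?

Ingrid, Luca, Soren, Tobi, Hassan, Kofi, Mei, Ayaan, Nora

The constraints fix every adjacent pair, so only one ordering works:
Ingrid → Luca → Soren → Tobi → Hassan → Kofi → Mei → Ayaan → Nora.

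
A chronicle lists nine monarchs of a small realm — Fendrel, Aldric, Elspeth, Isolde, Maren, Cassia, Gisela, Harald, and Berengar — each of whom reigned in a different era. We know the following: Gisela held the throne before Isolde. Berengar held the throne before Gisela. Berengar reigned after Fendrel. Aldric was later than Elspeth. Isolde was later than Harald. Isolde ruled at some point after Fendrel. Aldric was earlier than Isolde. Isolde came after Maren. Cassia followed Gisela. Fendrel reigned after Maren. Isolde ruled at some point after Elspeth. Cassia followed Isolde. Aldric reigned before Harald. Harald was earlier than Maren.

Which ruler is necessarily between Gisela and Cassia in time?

Isolde

Tracing the constraints gives Gisela → Isolde → Cassia, so Isolde sits after Gisela and before Cassia.
No other ruler is forced both after Gisela and before Cassia.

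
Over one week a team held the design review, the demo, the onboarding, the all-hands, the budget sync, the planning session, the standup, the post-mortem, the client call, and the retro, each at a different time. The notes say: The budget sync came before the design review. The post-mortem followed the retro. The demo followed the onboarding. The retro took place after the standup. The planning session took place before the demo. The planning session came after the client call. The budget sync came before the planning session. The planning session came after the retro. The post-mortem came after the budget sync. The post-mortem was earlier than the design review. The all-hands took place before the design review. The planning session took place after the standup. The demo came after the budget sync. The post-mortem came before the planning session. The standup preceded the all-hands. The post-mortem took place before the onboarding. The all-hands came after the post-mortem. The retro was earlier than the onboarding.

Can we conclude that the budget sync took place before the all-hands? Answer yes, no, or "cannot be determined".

yes

Chain the constraints: the budget sync → the post-mortem → the all-hands. Each link is directly stated, so the budget sync comes before the all-hands.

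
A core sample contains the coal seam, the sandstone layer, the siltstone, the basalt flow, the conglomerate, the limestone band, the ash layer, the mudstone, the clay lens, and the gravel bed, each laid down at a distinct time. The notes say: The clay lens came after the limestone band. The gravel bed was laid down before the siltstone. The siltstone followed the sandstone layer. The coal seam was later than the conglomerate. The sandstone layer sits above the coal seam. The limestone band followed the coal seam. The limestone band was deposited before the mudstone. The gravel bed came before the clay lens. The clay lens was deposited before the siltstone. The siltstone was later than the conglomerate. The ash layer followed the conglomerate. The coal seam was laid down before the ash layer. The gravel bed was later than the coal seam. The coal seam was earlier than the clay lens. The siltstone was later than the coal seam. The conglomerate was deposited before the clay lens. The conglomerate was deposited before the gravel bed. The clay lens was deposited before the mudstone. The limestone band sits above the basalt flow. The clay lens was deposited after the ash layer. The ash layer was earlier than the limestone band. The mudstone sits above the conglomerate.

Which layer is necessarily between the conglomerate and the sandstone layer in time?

the coal seam

Tracing the constraints gives the conglomerate → the coal seam → the sandstone layer, so the coal seam sits after the conglomerate and before the sandstone layer.
No other layer is forced both after the conglomerate and before the sandstone layer.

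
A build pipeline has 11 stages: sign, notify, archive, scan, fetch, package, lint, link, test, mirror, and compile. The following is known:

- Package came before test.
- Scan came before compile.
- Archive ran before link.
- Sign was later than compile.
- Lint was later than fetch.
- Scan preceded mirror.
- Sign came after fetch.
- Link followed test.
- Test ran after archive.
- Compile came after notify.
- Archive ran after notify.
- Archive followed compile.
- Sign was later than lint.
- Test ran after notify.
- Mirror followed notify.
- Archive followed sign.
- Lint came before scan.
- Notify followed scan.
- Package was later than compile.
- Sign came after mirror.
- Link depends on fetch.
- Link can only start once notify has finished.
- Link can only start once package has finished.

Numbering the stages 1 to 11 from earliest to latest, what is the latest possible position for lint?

2

Lint must come before archive, compile, link, mirror, notify, package, scan, sign, and test — 9 stages forced after it.
Everything else can be placed before lint in some valid order, so lint can sit as late as position 11 − 9 = 2.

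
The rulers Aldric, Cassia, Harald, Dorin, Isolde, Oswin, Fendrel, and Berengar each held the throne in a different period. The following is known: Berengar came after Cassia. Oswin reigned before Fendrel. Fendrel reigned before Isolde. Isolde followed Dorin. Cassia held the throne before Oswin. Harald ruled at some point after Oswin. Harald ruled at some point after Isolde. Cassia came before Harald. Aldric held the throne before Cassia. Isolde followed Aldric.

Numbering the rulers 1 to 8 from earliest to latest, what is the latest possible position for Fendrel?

Fendrel must come before Harald and Isolde — 2 rulers forced after them.
Everything else can be placed before Fendrel in some valid order, so Fendrel can sit as late as position 8 − 2 = 6.

6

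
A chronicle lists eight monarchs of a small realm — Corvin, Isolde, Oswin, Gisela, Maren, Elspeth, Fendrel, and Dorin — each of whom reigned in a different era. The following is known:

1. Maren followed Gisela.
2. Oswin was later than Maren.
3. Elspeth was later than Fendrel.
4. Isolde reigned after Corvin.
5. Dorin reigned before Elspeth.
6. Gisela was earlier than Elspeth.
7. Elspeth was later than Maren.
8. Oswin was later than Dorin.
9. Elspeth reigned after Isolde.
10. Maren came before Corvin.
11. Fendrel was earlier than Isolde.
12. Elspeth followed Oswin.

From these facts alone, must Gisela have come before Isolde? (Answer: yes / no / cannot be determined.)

yes

Chain the constraints: Gisela → Maren → Corvin → Isolde. Each link is directly stated, so Gisela comes before Isolde.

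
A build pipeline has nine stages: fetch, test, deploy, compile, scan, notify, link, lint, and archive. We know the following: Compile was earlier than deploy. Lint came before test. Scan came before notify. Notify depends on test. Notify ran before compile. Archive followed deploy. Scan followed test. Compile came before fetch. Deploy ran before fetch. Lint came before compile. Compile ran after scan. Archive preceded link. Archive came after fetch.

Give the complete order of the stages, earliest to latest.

lint, test, scan, notify, compile, deploy, fetch, archive, link

The constraints fix every adjacent pair, so only one ordering works:
lint → test → scan → notify → compile → deploy → fetch → archive → link.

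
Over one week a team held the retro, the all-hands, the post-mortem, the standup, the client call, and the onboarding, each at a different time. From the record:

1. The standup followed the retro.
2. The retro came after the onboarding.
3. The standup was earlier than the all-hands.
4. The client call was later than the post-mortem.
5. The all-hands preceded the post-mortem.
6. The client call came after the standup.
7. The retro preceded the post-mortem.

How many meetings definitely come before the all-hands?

3

Directly stated before the all-hands: the standup.
The onboarding reaches the all-hands via the onboarding → the retro → the standup → the all-hands.
The retro reaches the all-hands via the retro → the standup → the all-hands.
No chain forces the client call (or any of the others) ahead of the all-hands.
That's the onboarding, the retro, and the standup — 3 in all.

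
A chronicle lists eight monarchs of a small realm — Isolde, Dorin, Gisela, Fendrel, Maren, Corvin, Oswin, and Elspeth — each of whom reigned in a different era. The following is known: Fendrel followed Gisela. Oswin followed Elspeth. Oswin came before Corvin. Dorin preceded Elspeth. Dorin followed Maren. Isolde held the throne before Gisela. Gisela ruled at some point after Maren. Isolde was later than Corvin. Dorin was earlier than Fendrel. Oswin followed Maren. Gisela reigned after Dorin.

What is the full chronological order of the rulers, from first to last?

The constraints fix every adjacent pair, so only one ordering works:
Maren → Dorin → Elspeth → Oswin → Corvin → Isolde → Gisela → Fendrel.

Maren, Dorin, Elspeth, Oswin, Corvin, Isolde, Gisela, Fendrel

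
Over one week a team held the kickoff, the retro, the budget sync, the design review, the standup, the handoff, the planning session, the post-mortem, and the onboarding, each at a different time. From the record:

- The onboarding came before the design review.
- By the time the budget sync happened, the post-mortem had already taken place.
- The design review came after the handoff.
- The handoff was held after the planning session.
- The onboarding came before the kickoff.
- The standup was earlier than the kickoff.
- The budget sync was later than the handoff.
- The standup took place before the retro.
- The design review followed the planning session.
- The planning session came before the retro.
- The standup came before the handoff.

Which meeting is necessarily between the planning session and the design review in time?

Tracing the constraints gives the planning session → the handoff → the design review, so the handoff sits after the planning session and before the design review.
No other meeting is forced both after the planning session and before the design review.

the handoff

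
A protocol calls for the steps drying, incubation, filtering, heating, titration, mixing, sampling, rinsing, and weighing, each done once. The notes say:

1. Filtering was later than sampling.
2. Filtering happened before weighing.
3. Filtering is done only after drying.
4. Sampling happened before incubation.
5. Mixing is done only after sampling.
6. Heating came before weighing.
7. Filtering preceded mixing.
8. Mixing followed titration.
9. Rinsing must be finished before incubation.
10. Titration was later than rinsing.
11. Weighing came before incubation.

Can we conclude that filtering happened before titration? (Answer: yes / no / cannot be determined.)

cannot be determined

No chain of stated constraints runs from filtering to titration, and none runs from titration to filtering either.
So the relative order of filtering and titration is not fixed by the given facts.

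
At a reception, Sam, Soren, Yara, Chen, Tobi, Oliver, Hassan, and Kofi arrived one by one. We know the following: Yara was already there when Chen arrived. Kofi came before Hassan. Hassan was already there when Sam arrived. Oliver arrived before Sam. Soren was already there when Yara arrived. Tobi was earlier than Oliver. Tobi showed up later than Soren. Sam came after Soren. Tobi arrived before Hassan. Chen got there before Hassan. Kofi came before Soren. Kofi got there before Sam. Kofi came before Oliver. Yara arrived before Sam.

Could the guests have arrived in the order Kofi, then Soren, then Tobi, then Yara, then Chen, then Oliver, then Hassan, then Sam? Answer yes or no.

yes

Check each stated constraint against the proposed order — e.g. Kofi is ahead of Hassan; Kofi is ahead of Sam. Every pair is in the required order; nothing is violated.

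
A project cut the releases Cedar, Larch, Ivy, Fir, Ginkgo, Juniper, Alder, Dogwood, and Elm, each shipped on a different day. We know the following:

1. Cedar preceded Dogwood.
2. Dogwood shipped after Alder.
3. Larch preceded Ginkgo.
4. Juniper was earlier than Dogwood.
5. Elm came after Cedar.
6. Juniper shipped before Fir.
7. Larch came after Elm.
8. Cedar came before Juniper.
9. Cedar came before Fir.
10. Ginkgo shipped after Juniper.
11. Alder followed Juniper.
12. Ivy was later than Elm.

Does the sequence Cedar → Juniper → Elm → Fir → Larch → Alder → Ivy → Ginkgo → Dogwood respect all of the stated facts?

Check each stated constraint against the proposed order — e.g. Juniper is ahead of Dogwood; Cedar is ahead of Dogwood. Every pair is in the required order; nothing is violated.

yes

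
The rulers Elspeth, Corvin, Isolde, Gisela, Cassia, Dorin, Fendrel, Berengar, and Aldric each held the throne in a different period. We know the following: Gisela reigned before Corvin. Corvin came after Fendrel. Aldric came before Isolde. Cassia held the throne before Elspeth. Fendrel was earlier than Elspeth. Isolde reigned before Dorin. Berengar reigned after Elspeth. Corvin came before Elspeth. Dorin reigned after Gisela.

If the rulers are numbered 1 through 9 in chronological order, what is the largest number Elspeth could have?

8

Elspeth must come before Berengar — 1 ruler forced after them.
Everything else can be placed before Elspeth in some valid order, so Elspeth can sit as late as position 9 − 1 = 8.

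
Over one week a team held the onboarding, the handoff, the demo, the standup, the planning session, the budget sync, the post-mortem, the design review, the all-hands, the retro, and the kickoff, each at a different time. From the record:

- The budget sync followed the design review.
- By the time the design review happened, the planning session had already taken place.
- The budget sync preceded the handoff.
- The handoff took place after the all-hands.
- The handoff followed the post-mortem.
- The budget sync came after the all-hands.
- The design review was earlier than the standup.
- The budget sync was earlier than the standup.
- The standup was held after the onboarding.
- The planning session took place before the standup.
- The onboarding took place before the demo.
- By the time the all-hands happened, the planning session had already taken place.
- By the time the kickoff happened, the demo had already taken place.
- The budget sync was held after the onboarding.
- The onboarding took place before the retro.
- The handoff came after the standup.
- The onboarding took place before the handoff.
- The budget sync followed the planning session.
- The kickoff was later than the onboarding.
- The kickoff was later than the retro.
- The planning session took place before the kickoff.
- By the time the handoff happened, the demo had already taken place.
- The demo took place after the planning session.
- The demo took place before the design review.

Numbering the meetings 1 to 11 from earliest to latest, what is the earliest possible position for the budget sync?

The all-hands, the demo, the design review, the onboarding, and the planning session must all come before the budget sync — 5 forced predecessors.
Nothing else is forced ahead of the budget sync, so its earliest slot is position 5 + 1 = 6.

6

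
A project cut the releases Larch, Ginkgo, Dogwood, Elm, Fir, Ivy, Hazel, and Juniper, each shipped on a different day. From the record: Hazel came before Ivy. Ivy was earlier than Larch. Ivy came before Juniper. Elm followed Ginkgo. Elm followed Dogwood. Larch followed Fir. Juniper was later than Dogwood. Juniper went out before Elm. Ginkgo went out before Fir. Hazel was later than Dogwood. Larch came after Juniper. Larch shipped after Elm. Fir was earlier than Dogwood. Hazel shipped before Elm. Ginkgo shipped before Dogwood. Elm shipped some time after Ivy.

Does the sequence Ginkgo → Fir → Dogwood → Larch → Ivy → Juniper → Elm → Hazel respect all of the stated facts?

no

The constraints require Juniper before Larch, but in the proposed sequence Larch appears ahead of Juniper. That one violation is enough.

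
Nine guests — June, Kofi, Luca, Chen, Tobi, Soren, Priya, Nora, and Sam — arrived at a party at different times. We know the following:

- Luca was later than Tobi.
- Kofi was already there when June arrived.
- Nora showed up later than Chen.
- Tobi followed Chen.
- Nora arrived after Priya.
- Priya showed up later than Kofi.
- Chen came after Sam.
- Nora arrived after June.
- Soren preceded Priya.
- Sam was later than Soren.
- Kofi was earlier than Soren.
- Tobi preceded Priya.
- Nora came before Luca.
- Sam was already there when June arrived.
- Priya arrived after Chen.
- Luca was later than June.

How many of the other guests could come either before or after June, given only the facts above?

Forced before June: Kofi, Sam, and Soren; forced after June: Luca and Nora.
That leaves Chen, Priya, and Tobi with no forced order relative to June — 3.

3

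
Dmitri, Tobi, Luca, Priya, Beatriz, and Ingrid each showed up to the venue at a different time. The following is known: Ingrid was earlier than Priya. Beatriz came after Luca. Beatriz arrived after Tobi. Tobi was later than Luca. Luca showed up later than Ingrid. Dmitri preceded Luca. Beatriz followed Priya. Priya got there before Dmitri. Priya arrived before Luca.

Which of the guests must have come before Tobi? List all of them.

Directly stated before Tobi: Luca.
Dmitri reaches Tobi via Dmitri → Luca → Tobi.
Ingrid reaches Tobi via Ingrid → Luca → Tobi.
Priya reaches Tobi via Priya → Luca → Tobi.
No chain forces Beatriz ahead of Tobi.

Dmitri, Ingrid, Luca, Priya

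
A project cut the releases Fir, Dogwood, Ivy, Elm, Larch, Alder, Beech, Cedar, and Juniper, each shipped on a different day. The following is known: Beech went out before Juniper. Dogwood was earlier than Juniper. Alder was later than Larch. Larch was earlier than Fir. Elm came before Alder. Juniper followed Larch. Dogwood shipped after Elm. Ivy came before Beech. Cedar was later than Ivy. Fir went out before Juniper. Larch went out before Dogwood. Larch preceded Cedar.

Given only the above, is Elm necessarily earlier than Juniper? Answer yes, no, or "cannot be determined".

yes

Chain the constraints: Elm → Dogwood → Juniper. Each link is directly stated, so Elm comes before Juniper.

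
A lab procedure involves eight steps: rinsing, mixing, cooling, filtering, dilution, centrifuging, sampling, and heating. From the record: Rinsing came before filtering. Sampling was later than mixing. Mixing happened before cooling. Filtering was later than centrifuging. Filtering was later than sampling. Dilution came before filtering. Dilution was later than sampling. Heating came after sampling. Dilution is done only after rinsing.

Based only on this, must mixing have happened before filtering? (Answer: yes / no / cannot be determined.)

yes

Chain the constraints: mixing → sampling → filtering. Each link is directly stated, so mixing comes before filtering.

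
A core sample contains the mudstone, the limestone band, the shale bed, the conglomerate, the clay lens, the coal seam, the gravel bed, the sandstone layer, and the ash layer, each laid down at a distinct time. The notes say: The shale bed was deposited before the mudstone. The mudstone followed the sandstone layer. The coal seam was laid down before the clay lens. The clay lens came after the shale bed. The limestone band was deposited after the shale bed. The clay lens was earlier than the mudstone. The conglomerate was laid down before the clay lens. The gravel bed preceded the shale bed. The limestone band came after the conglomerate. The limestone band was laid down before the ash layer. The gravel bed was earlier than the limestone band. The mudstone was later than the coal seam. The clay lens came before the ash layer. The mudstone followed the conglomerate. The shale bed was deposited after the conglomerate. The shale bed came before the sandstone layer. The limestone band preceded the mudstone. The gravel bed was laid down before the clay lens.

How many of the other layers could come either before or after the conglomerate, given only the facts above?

Forced after the conglomerate: the ash layer, the clay lens, the limestone band, the mudstone, the sandstone layer, and the shale bed.
That leaves the coal seam and the gravel bed with no forced order relative to the conglomerate — 2.

2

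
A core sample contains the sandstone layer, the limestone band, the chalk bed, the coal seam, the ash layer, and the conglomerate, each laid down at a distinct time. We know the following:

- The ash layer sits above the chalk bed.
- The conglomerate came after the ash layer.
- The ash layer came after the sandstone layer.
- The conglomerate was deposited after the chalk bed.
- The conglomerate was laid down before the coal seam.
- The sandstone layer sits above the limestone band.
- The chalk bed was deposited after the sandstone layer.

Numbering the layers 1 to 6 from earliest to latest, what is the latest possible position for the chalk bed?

The chalk bed must come before the ash layer, the coal seam, and the conglomerate — 3 layers forced after it.
Everything else can be placed before the chalk bed in some valid order, so the chalk bed can sit as late as position 6 − 3 = 3.

3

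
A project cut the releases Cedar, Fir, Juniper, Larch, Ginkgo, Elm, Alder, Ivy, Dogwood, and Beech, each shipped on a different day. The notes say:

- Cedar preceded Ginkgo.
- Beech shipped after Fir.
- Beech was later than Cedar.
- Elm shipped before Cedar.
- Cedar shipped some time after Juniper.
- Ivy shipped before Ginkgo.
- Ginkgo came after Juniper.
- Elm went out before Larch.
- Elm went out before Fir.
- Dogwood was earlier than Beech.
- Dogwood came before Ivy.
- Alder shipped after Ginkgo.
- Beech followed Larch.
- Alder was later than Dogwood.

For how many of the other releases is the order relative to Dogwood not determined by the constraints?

Forced after Dogwood: Alder, Beech, Ginkgo, and Ivy.
That leaves Cedar, Elm, Fir, Juniper, and Larch with no forced order relative to Dogwood — 5.

5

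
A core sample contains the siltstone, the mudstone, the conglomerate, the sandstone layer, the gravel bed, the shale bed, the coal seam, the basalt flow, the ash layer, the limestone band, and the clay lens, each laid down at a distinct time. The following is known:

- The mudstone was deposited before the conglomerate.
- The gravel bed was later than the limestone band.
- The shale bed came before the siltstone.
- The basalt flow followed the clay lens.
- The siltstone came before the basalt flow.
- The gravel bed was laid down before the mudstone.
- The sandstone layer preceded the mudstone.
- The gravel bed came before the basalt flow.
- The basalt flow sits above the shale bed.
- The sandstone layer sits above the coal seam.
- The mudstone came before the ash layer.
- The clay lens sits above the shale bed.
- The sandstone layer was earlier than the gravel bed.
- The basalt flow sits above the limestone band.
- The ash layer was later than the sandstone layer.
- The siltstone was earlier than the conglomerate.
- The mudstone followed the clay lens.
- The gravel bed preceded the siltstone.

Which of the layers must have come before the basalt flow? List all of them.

Directly stated before the basalt flow: the clay lens, the gravel bed, the limestone band, the shale bed, and the siltstone.
The coal seam reaches the basalt flow via the coal seam → the sandstone layer → the gravel bed → the basalt flow.
The sandstone layer reaches the basalt flow via the sandstone layer → the gravel bed → the basalt flow.
No chain forces the conglomerate (or any of the others) ahead of the basalt flow.

the clay lens, the coal seam, the gravel bed, the limestone band, the sandstone layer, the shale bed, the siltstone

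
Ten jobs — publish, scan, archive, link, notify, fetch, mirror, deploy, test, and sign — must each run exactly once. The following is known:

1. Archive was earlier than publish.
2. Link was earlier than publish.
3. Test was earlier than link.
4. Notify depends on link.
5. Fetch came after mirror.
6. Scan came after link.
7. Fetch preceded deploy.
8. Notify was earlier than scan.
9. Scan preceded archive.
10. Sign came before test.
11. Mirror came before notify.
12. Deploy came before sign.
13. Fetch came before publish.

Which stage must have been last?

Every other stage has a chain of constraints placing it before publish, so publish is last.

publish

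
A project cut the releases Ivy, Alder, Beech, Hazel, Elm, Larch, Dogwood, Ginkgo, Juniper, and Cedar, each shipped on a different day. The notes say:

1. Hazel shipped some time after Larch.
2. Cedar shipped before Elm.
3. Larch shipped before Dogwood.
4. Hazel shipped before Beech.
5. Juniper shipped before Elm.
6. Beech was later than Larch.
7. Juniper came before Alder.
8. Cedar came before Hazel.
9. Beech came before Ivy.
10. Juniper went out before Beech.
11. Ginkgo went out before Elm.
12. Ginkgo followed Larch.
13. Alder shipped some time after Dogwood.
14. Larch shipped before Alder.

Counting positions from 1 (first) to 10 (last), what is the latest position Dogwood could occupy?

9

Dogwood must come before Alder — 1 release forced after it.
Everything else can be placed before Dogwood in some valid order, so Dogwood can sit as late as position 10 − 1 = 9.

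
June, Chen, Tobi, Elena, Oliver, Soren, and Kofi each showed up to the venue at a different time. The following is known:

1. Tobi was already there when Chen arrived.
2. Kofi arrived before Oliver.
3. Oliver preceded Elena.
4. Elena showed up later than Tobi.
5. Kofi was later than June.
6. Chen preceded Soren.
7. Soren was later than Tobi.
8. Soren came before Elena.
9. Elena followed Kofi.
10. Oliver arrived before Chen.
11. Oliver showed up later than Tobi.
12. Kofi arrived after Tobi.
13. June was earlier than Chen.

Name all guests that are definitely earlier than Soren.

Directly stated before Soren: Chen and Tobi.
June reaches Soren via June → Chen → Soren.
Kofi reaches Soren via Kofi → Oliver → Chen → Soren.
Oliver reaches Soren via Oliver → Chen → Soren.
No chain forces Elena ahead of Soren.

Chen, June, Kofi, Oliver, Tobi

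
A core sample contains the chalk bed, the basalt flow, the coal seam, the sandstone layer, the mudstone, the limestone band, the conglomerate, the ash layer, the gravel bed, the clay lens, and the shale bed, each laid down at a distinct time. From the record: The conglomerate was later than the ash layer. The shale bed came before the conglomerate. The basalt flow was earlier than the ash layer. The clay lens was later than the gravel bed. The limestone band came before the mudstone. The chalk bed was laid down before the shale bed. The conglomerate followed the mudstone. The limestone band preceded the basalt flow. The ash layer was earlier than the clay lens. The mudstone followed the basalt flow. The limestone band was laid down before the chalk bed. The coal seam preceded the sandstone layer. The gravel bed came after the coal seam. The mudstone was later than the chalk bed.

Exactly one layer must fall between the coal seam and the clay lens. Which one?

Tracing the constraints gives the coal seam → the gravel bed → the clay lens, so the gravel bed sits after the coal seam and before the clay lens.
No other layer is forced both after the coal seam and before the clay lens.

the gravel bed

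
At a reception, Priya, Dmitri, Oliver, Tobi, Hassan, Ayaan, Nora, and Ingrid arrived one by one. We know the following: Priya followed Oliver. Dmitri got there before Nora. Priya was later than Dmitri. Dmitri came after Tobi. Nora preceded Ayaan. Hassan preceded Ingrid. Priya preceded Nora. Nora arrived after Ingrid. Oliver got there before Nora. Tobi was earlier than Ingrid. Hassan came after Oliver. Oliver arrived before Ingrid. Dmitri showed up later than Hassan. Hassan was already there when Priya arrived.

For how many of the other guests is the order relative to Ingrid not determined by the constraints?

2

Forced before Ingrid: Hassan, Oliver, and Tobi; forced after Ingrid: Ayaan and Nora.
That leaves Dmitri and Priya with no forced order relative to Ingrid — 2.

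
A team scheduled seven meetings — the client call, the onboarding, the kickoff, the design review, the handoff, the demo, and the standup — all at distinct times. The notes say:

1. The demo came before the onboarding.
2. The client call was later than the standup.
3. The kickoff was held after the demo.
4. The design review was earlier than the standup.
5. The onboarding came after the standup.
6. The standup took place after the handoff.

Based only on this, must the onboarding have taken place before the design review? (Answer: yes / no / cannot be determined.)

Tracing the constraints gives the design review → the standup → the onboarding, so the design review must come before the onboarding.
That means the onboarding cannot be before the design review.

no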